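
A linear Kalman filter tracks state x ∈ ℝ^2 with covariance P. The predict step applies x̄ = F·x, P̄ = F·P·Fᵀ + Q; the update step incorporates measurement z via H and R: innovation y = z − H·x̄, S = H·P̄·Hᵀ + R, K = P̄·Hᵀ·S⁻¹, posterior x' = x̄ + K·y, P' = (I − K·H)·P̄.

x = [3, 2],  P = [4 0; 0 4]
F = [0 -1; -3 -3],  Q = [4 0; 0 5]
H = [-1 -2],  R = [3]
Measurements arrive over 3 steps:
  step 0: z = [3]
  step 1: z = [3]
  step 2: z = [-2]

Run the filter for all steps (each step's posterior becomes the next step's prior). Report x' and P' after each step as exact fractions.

step 0: x' = [194/367, -691/367], P' = [1912/367 -908/367; -908/367 703/367]
step 1: x' = [2603/1678, -3493/1678], P' = [215965/36916 -106571/36916; -106571/36916 79441/36916]
step 2: x' = [7517352/3712117, 134182/3712117], P' = [22724635/3712117 -11265830/3712117; -11265830/3712117 8285698/3712117]

step 0: x̄ = F·x = [-2, -15]
step 0: P̄ = F·P·Fᵀ + Q = [8 12; 12 77]
step 0: y = z − H·x̄ = [-29]
step 0: S = H·P̄·Hᵀ + R = [367]
step 0: K = P̄·Hᵀ·S⁻¹ = [-32/367; -166/367]
step 0: x' = x̄ + K·y = [194/367, -691/367]
step 0: P' = (I − K·H)·P̄ = [1912/367 -908/367; -908/367 703/367]
step 1: x̄ = F·x = [691/367, 1491/367]
step 1: P̄ = F·P·Fᵀ + Q = [2171/367 -615/367; -615/367 9026/367]
step 1: y = z − H·x̄ = [4774/367]
step 1: S = H·P̄·Hᵀ + R = [36916/367]
step 1: K = P̄·Hᵀ·S⁻¹ = [-941/36916; -17437/36916]
step 1: x' = x̄ + K·y = [2603/1678, -3493/1678]
step 1: P' = (I − K·H)·P̄ = [215965/36916 -106571/36916; -106571/36916 79441/36916]
step 2: x̄ = F·x = [3493/1678, 1335/839]
step 2: P̄ = F·P·Fᵀ + Q = [227105/36916 -40695/18458; -40695/18458 231239/9229]
step 2: y = z − H·x̄ = [5477/1678]
step 2: S = H·P̄·Hᵀ + R = [3712117/36916]
step 2: K = P̄·Hᵀ·S⁻¹ = [-64325/3712117; -1768522/3712117]
step 2: x' = x̄ + K·y = [7517352/3712117, 134182/3712117]
step 2: P' = (I − K·H)·P̄ = [22724635/3712117 -11265830/3712117; -11265830/3712117 8285698/3712117]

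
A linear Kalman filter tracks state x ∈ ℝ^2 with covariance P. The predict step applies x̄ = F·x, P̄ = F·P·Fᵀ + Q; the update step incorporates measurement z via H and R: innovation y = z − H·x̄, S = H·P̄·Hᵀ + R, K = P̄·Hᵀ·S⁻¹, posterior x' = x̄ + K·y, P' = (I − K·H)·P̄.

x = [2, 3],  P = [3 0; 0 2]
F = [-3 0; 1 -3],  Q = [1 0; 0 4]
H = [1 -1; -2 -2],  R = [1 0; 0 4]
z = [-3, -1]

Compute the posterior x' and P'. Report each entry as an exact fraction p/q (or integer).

x̄ = F·x = [-6, -7]
P̄ = F·P·Fᵀ + Q = [28 -9; -9 25]
y = z − H·x̄ = [-4, -27]
S = H·P̄·Hᵀ + R = [72 -6; -6 144]
K = P̄·Hᵀ·S⁻¹ = [425/861 -419/1722; -424/861 -209/861]
x' = x̄ + K·y = [-59/42, 32/21]
P' = (I − K·H)·P̄ = [422/861 -1/287; -1/287 421/861]

x' = [-59/42, 32/21]
P' = [422/861 -1/287; -1/287 421/861]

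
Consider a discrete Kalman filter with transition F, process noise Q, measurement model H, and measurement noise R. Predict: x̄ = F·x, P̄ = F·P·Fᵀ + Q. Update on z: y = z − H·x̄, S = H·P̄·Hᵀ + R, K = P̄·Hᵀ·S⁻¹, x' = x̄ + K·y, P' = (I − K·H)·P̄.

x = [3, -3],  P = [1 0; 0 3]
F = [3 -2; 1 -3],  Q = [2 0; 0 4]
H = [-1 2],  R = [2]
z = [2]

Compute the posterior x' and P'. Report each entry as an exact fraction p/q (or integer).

x' = [902/69, 527/69]
P' = [1226/69 632/69; 632/69 359/69]

x̄ = F·x = [15, 12]
P̄ = F·P·Fᵀ + Q = [23 21; 21 32]
y = z − H·x̄ = [-7]
S = H·P̄·Hᵀ + R = [69]
K = P̄·Hᵀ·S⁻¹ = [19/69; 43/69]
x' = x̄ + K·y = [902/69, 527/69]
P' = (I − K·H)·P̄ = [1226/69 632/69; 632/69 359/69]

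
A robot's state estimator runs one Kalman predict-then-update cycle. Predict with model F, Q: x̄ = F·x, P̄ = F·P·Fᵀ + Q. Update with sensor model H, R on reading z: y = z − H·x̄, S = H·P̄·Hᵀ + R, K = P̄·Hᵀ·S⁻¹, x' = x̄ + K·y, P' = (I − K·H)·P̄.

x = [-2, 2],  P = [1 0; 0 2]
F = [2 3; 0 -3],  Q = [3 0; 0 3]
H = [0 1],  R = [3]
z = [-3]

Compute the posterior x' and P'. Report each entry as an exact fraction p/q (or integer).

x' = [-1/4, -27/8]
P' = [23/2 -9/4; -9/4 21/8]

x̄ = F·x = [2, -6]
P̄ = F·P·Fᵀ + Q = [25 -18; -18 21]
y = z − H·x̄ = [3]
S = H·P̄·Hᵀ + R = [24]
K = P̄·Hᵀ·S⁻¹ = [-3/4; 7/8]
x' = x̄ + K·y = [-1/4, -27/8]
P' = (I − K·H)·P̄ = [23/2 -9/4; -9/4 21/8]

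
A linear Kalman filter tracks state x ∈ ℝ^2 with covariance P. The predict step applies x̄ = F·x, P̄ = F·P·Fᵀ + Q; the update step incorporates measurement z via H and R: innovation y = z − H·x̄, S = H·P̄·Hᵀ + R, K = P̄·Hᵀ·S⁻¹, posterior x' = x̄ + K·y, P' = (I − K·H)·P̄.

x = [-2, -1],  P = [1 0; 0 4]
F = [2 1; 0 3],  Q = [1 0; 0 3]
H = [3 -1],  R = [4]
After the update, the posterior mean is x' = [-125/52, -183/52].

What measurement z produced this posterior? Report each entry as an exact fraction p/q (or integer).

z = [-3]

x̄ = F·x = [-5, -3]
P̄ = F·P·Fᵀ + Q = [9 12; 12 39]
S = H·P̄·Hᵀ + R = [52]
K = P̄·Hᵀ·S⁻¹ = [15/52; -3/52]
x' − x̄ = [135/52, -27/52] = K·y
y = (KᵀK)⁻¹·Kᵀ·(x' − x̄) = [9]
z = y + H·x̄ = [9] + [-12] = [-3]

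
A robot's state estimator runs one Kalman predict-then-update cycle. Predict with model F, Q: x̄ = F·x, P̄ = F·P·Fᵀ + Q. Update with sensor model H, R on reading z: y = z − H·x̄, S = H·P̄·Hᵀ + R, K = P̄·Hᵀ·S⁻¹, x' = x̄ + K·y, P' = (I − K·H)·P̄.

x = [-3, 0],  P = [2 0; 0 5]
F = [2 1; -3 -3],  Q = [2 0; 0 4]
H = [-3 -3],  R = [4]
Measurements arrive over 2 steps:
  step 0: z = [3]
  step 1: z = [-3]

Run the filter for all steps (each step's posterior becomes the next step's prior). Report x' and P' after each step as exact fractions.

step 0: x' = [-69/16, 27/8], P' = [159/16 -81/8; -81/8 43/4]
step 1: x' = [-8706/2719, 11205/2719], P' = [14403/2719 -13683/2719; -13683/2719 14143/2719]

step 0: x̄ = F·x = [-6, 9]
step 0: P̄ = F·P·Fᵀ + Q = [15 -27; -27 67]
step 0: y = z − H·x̄ = [12]
step 0: S = H·P̄·Hᵀ + R = [256]
step 0: K = P̄·Hᵀ·S⁻¹ = [9/64; -15/32]
step 0: x' = x̄ + K·y = [-69/16, 27/8]
step 0: P' = (I − K·H)·P̄ = [159/16 -81/8; -81/8 43/4]
step 1: x̄ = F·x = [-21/4, 45/16]
step 1: P̄ = F·P·Fᵀ + Q = [12 -3/4; -3/4 127/16]
step 1: y = z − H·x̄ = [-165/16]
step 1: S = H·P̄·Hᵀ + R = [2719/16]
step 1: K = P̄·Hᵀ·S⁻¹ = [-540/2719; -345/2719]
step 1: x' = x̄ + K·y = [-8706/2719, 11205/2719]
step 1: P' = (I − K·H)·P̄ = [14403/2719 -13683/2719; -13683/2719 14143/2719]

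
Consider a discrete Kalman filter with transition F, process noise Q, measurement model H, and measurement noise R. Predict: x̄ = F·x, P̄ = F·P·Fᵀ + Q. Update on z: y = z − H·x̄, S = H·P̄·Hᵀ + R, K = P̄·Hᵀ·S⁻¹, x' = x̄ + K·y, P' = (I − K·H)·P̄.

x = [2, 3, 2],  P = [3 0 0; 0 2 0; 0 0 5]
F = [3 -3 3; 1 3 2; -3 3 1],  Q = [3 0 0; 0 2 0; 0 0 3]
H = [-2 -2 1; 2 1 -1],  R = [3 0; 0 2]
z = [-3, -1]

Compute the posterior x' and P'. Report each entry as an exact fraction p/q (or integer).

x̄ = F·x = [3, 15, 5]
P̄ = F·P·Fᵀ + Q = [93 21 -30; 21 43 19; -30 19 53]
y = z − H·x̄ = [28, -17]
S = H·P̄·Hᵀ + R = [812 -700; -700 636]
K = P̄·Hᵀ·S⁻¹ = [453/6608 423/944; -5781/6608 -811/944; -4525/6608 -851/944]
x' = x̄ + K·y = [-2547/944, 4823/944, 1087/944]
P' = (I − K·H)·P̄ = [29661/6608 -7281/6608 46119/6608; -7281/6608 28697/6608 25489/6608; 46119/6608 25489/6608 129641/6608]

x' = [-2547/944, 4823/944, 1087/944]
P' = [29661/6608 -7281/6608 46119/6608; -7281/6608 28697/6608 25489/6608; 46119/6608 25489/6608 129641/6608]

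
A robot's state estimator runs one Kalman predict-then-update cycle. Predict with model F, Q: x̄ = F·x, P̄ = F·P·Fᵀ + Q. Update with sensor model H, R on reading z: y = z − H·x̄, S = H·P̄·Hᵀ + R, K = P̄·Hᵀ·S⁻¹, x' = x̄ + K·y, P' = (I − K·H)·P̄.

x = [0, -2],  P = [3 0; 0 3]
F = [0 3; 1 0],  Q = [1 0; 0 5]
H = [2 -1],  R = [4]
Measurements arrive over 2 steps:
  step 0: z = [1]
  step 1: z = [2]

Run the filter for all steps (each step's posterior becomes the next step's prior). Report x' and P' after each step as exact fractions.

step 0: x' = [-4/31, -26/31], P' = [84/31 112/31; 112/31 232/31]
step 1: x' = [8078/7495, 2022/7495], P' = [21171/7495 26734/7495; 26734/7495 51736/7495]

step 0: x̄ = F·x = [-6, 0]
step 0: P̄ = F·P·Fᵀ + Q = [28 0; 0 8]
step 0: y = z − H·x̄ = [13]
step 0: S = H·P̄·Hᵀ + R = [124]
step 0: K = P̄·Hᵀ·S⁻¹ = [14/31; -2/31]
step 0: x' = x̄ + K·y = [-4/31, -26/31]
step 0: P' = (I − K·H)·P̄ = [84/31 112/31; 112/31 232/31]
step 1: x̄ = F·x = [-78/31, -4/31]
step 1: P̄ = F·P·Fᵀ + Q = [2119/31 336/31; 336/31 239/31]
step 1: y = z − H·x̄ = [214/31]
step 1: S = H·P̄·Hᵀ + R = [7495/31]
step 1: K = P̄·Hᵀ·S⁻¹ = [3902/7495; 433/7495]
step 1: x' = x̄ + K·y = [8078/7495, 2022/7495]
step 1: P' = (I − K·H)·P̄ = [21171/7495 26734/7495; 26734/7495 51736/7495]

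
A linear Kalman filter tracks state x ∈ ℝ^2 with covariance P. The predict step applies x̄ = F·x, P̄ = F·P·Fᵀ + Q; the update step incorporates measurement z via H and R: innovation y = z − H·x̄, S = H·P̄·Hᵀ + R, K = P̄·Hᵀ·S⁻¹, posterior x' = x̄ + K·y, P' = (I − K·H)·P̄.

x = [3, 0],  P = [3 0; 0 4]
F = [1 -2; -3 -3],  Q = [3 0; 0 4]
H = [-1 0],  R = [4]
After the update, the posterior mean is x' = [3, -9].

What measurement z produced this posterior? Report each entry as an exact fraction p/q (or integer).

z = [-3]

x̄ = F·x = [3, -9]
P̄ = F·P·Fᵀ + Q = [22 15; 15 67]
S = H·P̄·Hᵀ + R = [26]
K = P̄·Hᵀ·S⁻¹ = [-11/13; -15/26]
x' − x̄ = [0, 0] = K·y
y = (KᵀK)⁻¹·Kᵀ·(x' − x̄) = [0]
z = y + H·x̄ = [0] + [-3] = [-3]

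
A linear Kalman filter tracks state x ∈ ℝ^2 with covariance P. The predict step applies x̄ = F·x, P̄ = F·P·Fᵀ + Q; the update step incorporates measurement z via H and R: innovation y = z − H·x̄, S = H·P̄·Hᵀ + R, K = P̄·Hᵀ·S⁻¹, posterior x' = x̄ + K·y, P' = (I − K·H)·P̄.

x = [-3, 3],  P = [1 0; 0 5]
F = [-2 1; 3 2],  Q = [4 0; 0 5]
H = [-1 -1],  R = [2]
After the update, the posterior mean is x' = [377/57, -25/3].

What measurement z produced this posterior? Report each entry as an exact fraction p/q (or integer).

x̄ = F·x = [9, -3]
P̄ = F·P·Fᵀ + Q = [13 4; 4 34]
S = H·P̄·Hᵀ + R = [57]
K = P̄·Hᵀ·S⁻¹ = [-17/57; -2/3]
x' − x̄ = [-136/57, -16/3] = K·y
y = (KᵀK)⁻¹·Kᵀ·(x' − x̄) = [8]
z = y + H·x̄ = [8] + [-6] = [2]

z = [2]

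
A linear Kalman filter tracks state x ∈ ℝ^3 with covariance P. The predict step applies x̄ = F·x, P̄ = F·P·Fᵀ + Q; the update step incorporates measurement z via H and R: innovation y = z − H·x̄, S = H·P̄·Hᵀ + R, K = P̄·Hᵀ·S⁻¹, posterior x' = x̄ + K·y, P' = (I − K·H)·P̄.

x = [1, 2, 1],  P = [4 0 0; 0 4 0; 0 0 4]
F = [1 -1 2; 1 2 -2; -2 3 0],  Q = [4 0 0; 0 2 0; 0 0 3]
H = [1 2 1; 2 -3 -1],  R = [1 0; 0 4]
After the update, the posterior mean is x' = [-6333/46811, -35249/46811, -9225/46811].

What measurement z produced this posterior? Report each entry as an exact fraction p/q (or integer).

z = [-2, 2]

x̄ = F·x = [1, 3, 4]
P̄ = F·P·Fᵀ + Q = [28 -20 -20; -20 38 16; -20 16 55]
S = H·P̄·Hᵀ + R = [180 -347; -347 929]
K = P̄·Hᵀ·S⁻¹ = [17464/46811 13376/46811; 7898/46811 -5616/46811; 12622/46811 -2491/46811]
x' − x̄ = [-53144/46811, -175682/46811, -196469/46811] = K·y
y = (KᵀK)⁻¹·Kᵀ·(x' − x̄) = [-13, 13]
z = y + H·x̄ = [-13, 13] + [11, -11] = [-2, 2]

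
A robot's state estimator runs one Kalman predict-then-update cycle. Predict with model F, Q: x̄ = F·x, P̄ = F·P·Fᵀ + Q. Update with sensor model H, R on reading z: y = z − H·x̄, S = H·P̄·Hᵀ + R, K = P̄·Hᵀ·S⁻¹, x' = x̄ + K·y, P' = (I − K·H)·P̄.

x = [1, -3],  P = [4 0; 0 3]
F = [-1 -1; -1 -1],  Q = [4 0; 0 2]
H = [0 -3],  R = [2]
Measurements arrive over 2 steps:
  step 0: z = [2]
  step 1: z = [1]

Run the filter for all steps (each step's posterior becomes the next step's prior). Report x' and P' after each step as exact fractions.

step 0: x̄ = F·x = [2, 2]
step 0: P̄ = F·P·Fᵀ + Q = [11 7; 7 9]
step 0: y = z − H·x̄ = [8]
step 0: S = H·P̄·Hᵀ + R = [83]
step 0: K = P̄·Hᵀ·S⁻¹ = [-21/83; -27/83]
step 0: x' = x̄ + K·y = [-2/83, -50/83]
step 0: P' = (I − K·H)·P̄ = [472/83 14/83; 14/83 18/83]
step 1: x̄ = F·x = [52/83, 52/83]
step 1: P̄ = F·P·Fᵀ + Q = [850/83 518/83; 518/83 684/83]
step 1: y = z − H·x̄ = [239/83]
step 1: S = H·P̄·Hᵀ + R = [6322/83]
step 1: K = P̄·Hᵀ·S⁻¹ = [-777/3161; -1026/3161]
step 1: x' = x̄ + K·y = [-257/3161, -974/3161]
step 1: P' = (I − K·H)·P̄ = [17824/3161 518/3161; 518/3161 684/3161]

step 0: x' = [-2/83, -50/83], P' = [472/83 14/83; 14/83 18/83]
step 1: x' = [-257/3161, -974/3161], P' = [17824/3161 518/3161; 518/3161 684/3161]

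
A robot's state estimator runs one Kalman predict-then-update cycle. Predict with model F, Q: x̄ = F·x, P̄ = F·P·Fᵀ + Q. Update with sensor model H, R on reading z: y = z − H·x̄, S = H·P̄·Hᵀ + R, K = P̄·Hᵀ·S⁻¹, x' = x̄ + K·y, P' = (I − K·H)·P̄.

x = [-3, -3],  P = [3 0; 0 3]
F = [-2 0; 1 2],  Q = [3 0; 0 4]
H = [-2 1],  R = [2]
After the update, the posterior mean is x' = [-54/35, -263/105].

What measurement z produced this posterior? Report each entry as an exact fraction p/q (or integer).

x̄ = F·x = [6, -9]
P̄ = F·P·Fᵀ + Q = [15 -6; -6 19]
S = H·P̄·Hᵀ + R = [105]
K = P̄·Hᵀ·S⁻¹ = [-12/35; 31/105]
x' − x̄ = [-264/35, 682/105] = K·y
y = (KᵀK)⁻¹·Kᵀ·(x' − x̄) = [22]
z = y + H·x̄ = [22] + [-21] = [1]

z = [1]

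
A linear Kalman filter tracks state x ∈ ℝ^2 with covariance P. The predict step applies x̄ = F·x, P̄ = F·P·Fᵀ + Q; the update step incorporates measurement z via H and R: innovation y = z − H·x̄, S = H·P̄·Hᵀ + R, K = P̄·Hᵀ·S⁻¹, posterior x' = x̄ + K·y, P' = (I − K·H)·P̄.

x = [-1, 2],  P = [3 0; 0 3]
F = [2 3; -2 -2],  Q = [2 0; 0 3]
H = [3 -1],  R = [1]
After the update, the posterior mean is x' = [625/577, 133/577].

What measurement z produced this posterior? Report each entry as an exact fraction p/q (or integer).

z = [3]

x̄ = F·x = [4, -2]
P̄ = F·P·Fᵀ + Q = [41 -30; -30 27]
S = H·P̄·Hᵀ + R = [577]
K = P̄·Hᵀ·S⁻¹ = [153/577; -117/577]
x' − x̄ = [-1683/577, 1287/577] = K·y
y = (KᵀK)⁻¹·Kᵀ·(x' − x̄) = [-11]
z = y + H·x̄ = [-11] + [14] = [3]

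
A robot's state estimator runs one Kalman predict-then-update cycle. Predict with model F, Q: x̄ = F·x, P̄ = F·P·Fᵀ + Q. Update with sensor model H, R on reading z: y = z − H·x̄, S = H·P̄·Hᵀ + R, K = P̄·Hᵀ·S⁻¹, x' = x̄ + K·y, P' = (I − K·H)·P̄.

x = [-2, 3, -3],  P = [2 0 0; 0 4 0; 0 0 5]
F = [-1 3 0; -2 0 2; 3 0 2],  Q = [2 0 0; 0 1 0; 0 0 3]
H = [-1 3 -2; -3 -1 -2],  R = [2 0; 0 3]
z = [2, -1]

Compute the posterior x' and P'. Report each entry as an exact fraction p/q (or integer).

x' = [1625849/167195, -684151/167195, -2009556/167195]
P' = [2802488/167195 -1374692/167195 -3464162/167195; -1374692/167195 725938/167195 1735228/167195; -3464162/167195 1735228/167195 4356883/167195]

x̄ = F·x = [11, -2, -12]
P̄ = F·P·Fᵀ + Q = [40 4 -6; 4 29 8; -6 8 41]
y = z − H·x̄ = [-5, 6]
S = H·P̄·Hᵀ + R = [323 85; 85 540]
K = P̄·Hᵀ·S⁻¹ = [176/33439 -2048/9835; 8205/33439 -1418/9835; -4392/33439 -1108/9835]
x' = x̄ + K·y = [1625849/167195, -684151/167195, -2009556/167195]
P' = (I − K·H)·P̄ = [2802488/167195 -1374692/167195 -3464162/167195; -1374692/167195 725938/167195 1735228/167195; -3464162/167195 1735228/167195 4356883/167195]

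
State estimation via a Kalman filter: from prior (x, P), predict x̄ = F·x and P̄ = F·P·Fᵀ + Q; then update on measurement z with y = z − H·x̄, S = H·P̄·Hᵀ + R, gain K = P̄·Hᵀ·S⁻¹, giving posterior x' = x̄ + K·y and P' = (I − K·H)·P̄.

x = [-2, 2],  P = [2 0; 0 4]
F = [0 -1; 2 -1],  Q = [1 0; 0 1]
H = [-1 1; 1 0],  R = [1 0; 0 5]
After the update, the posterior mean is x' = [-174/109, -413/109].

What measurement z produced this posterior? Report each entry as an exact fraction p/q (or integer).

x̄ = F·x = [-2, -6]
P̄ = F·P·Fᵀ + Q = [5 4; 4 13]
S = H·P̄·Hᵀ + R = [11 -1; -1 10]
K = P̄·Hᵀ·S⁻¹ = [-5/109 54/109; 94/109 53/109]
x' − x̄ = [44/109, 241/109] = K·y
y = (KᵀK)⁻¹·Kᵀ·(x' − x̄) = [2, 1]
z = y + H·x̄ = [2, 1] + [-4, -2] = [-2, -1]

z = [-2, -1]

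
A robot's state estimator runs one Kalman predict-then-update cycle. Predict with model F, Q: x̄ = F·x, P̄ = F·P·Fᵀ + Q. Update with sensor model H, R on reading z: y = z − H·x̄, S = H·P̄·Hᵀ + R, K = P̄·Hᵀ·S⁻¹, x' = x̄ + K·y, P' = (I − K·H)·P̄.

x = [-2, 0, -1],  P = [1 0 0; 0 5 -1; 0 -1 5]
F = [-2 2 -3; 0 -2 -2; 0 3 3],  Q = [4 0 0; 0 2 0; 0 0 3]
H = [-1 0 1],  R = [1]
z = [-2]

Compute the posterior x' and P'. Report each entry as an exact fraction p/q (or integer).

x' = [519/185, -78/185, 141/185]
P' = [6316/185 -3952/185 6219/185; -3952/185 3154/185 -4008/185; 6219/185 -4008/185 6306/185]

x̄ = F·x = [7, 2, -3]
P̄ = F·P·Fᵀ + Q = [85 8 -12; 8 34 -48; -12 -48 75]
y = z − H·x̄ = [8]
S = H·P̄·Hᵀ + R = [185]
K = P̄·Hᵀ·S⁻¹ = [-97/185; -56/185; 87/185]
x' = x̄ + K·y = [519/185, -78/185, 141/185]
P' = (I − K·H)·P̄ = [6316/185 -3952/185 6219/185; -3952/185 3154/185 -4008/185; 6219/185 -4008/185 6306/185]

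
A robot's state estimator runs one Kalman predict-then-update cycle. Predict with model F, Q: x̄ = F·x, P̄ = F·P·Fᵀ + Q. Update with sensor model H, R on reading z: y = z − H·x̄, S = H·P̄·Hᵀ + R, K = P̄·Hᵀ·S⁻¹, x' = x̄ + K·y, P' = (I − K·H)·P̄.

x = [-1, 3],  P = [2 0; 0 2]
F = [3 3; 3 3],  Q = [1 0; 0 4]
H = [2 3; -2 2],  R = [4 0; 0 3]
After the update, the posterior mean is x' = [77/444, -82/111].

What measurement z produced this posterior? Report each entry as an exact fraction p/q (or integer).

x̄ = F·x = [6, 6]
P̄ = F·P·Fᵀ + Q = [37 36; 36 40]
S = H·P̄·Hᵀ + R = [944 20; 20 23]
K = P̄·Hᵀ·S⁻¹ = [2113/10656 -691/2664; 133/666 58/333]
x' − x̄ = [-2587/444, -748/111] = K·y
y = (KᵀK)⁻¹·Kᵀ·(x' − x̄) = [-32, -2]
z = y + H·x̄ = [-32, -2] + [30, 0] = [-2, -2]

z = [-2, -2]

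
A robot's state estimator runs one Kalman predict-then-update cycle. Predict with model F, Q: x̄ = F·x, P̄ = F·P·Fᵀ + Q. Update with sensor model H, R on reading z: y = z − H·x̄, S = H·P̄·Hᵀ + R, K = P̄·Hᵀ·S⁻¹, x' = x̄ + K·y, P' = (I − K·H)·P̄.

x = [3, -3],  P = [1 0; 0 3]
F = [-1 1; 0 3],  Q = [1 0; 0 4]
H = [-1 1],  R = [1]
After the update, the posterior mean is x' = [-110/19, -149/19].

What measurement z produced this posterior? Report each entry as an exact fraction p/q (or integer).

z = [-2]

x̄ = F·x = [-6, -9]
P̄ = F·P·Fᵀ + Q = [5 9; 9 31]
S = H·P̄·Hᵀ + R = [19]
K = P̄·Hᵀ·S⁻¹ = [4/19; 22/19]
x' − x̄ = [4/19, 22/19] = K·y
y = (KᵀK)⁻¹·Kᵀ·(x' − x̄) = [1]
z = y + H·x̄ = [1] + [-3] = [-2]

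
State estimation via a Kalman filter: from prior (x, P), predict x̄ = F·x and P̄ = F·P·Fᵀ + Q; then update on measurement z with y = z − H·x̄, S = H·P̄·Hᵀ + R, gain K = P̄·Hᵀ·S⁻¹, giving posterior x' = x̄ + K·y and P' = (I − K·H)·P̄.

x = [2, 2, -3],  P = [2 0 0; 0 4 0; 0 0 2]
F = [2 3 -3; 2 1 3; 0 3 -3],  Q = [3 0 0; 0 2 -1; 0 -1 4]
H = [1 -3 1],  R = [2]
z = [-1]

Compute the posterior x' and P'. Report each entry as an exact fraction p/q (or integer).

x' = [5497/551, 2791/551, 127/29]
P' = [23046/551 12515/551 775/29; 12515/551 7431/551 504/29; 775/29 504/29 751/29]

x̄ = F·x = [19, -3, 15]
P̄ = F·P·Fᵀ + Q = [65 2 54; 2 32 -7; 54 -7 58]
y = z − H·x̄ = [-44]
S = H·P̄·Hᵀ + R = [551]
K = P̄·Hᵀ·S⁻¹ = [113/551; -101/551; 7/29]
x' = x̄ + K·y = [5497/551, 2791/551, 127/29]
P' = (I − K·H)·P̄ = [23046/551 12515/551 775/29; 12515/551 7431/551 504/29; 775/29 504/29 751/29]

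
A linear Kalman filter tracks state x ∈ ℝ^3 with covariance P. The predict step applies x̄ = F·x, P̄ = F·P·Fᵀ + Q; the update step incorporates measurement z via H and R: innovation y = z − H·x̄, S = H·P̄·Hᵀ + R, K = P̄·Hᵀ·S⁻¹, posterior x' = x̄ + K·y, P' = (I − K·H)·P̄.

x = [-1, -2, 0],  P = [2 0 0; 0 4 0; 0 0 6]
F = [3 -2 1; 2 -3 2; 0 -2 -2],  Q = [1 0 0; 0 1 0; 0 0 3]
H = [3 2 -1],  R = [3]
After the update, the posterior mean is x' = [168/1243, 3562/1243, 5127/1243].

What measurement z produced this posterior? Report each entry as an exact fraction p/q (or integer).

z = [2]

x̄ = F·x = [1, 4, 4]
P̄ = F·P·Fᵀ + Q = [41 48 4; 48 69 0; 4 0 43]
S = H·P̄·Hᵀ + R = [1243]
K = P̄·Hᵀ·S⁻¹ = [215/1243; 282/1243; -31/1243]
x' − x̄ = [-1075/1243, -1410/1243, 155/1243] = K·y
y = (KᵀK)⁻¹·Kᵀ·(x' − x̄) = [-5]
z = y + H·x̄ = [-5] + [7] = [2]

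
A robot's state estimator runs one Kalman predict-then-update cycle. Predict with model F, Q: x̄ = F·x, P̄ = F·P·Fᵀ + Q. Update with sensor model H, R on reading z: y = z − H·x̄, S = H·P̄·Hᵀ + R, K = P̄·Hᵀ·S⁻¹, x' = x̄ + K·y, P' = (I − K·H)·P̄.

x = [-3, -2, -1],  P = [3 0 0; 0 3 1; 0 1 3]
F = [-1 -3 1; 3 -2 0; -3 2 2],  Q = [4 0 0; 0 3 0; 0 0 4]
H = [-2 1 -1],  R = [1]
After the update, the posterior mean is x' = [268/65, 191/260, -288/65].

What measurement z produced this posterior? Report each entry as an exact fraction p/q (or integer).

x̄ = F·x = [8, -5, 3]
P̄ = F·P·Fᵀ + Q = [31 7 -7; 7 42 -43; -7 -43 63]
S = H·P̄·Hᵀ + R = [260]
K = P̄·Hᵀ·S⁻¹ = [-12/65; 71/260; -23/65]
x' − x̄ = [-252/65, 1491/260, -483/65] = K·y
y = (KᵀK)⁻¹·Kᵀ·(x' − x̄) = [21]
z = y + H·x̄ = [21] + [-24] = [-3]

z = [-3]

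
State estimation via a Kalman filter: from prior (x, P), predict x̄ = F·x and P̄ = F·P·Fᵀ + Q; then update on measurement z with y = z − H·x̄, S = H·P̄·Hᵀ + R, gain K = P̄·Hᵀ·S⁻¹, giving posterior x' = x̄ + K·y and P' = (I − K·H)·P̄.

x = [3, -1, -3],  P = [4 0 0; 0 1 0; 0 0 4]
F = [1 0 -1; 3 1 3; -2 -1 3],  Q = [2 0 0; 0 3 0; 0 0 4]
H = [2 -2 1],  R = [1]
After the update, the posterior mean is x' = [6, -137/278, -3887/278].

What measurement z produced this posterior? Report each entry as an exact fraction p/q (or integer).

x̄ = F·x = [6, -1, -14]
P̄ = F·P·Fᵀ + Q = [10 0 -20; 0 76 11; -20 11 57]
S = H·P̄·Hᵀ + R = [278]
K = P̄·Hᵀ·S⁻¹ = [0; -141/278; -5/278]
x' − x̄ = [0, 141/278, 5/278] = K·y
y = (KᵀK)⁻¹·Kᵀ·(x' − x̄) = [-1]
z = y + H·x̄ = [-1] + [0] = [-1]

z = [-1]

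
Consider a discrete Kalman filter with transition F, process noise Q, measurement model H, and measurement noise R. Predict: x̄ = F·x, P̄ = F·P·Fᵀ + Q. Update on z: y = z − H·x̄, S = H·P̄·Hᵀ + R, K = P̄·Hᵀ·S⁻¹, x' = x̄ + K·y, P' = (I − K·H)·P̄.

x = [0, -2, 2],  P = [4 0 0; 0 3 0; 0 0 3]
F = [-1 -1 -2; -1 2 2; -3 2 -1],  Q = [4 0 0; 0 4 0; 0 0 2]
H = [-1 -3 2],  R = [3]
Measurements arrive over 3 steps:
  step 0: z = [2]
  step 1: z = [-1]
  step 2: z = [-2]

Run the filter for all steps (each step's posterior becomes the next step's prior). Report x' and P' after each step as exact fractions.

step 0: x' = [80/89, -276/89, -294/89], P' = [2245/178 -257/89 208/89; -257/89 1790/89 2522/89; 208/89 2522/89 3917/89]
step 1: x' = [42376/186059, -702532/186059, -1122686/186059], P' = [5645303/372118 -2516659/372118 -735833/372118; -2516659/372118 30020455/372118 43521769/372118; -735833/372118 43521769/372118 64925801/372118]
step 2: x' = [-2503845284/2903443121, 1984443674/2903443121, -1155522210/2903443121], P' = [44718372008/2903443121 -23645663038/2903443121 -11381011484/2903443121; -23645663038/2903443121 299005532685/2903443121 434532139828/2903443121; -11381011484/2903443121 434532139828/2903443121 645918606089/2903443121]

step 0: x̄ = F·x = [-2, 0, -6]
step 0: P̄ = F·P·Fᵀ + Q = [23 -14 12; -14 32 18; 12 18 53]
step 0: y = z − H·x̄ = [12]
step 0: S = H·P̄·Hᵀ + R = [178]
step 0: K = P̄·Hᵀ·S⁻¹ = [43/178; -23/89; 20/89]
step 0: x' = x̄ + K·y = [80/89, -276/89, -294/89]
step 0: P' = (I − K·H)·P̄ = [2245/178 -257/89 208/89; -257/89 1790/89 2522/89; 208/89 2522/89 3917/89]
step 1: x̄ = F·x = [784/89, -1220/89, -498/89]
step 1: P̄ = F·P·Fᵀ + Q = [58685/178 -66001/178 2509/178; -66001/178 89357/178 17507/178; 2509/178 17507/178 31203/178]
step 1: y = z − H·x̄ = [-1969/89]
step 1: S = H·P̄·Hᵀ + R = [186059/89]
step 1: K = P̄·Hᵀ·S⁻¹ = [72168/186059; -83528/186059; 3688/186059]
step 1: x' = x̄ + K·y = [42376/186059, -702532/186059, -1122686/186059]
step 1: P' = (I − K·H)·P̄ = [5645303/372118 -2516659/372118 -735833/372118; -2516659/372118 30020455/372118 43521769/372118; -735833/372118 43521769/372118 64925801/372118]
step 2: x̄ = F·x = [2905528/186059, -3692812/186059, -409506/186059]
step 2: P̄ = F·P·Fᵀ + Q = [231483930/186059 -286356383/186059 -25743098/186059; -286356383/186059 748102919/372118 59011051/186059; -25743098/186059 59011051/186059 44128709/186059]
step 2: y = z − H·x̄ = [-7726014/186059]
step 2: S = H·P̄·Hᵀ + R = [2903443121/372118]
step 2: K = P̄·Hᵀ·S⁻¹ = [1152198046/2903443121; -1435551787/2903443121; -126065274/2903443121]
step 2: x' = x̄ + K·y = [-2503845284/2903443121, 1984443674/2903443121, -1155522210/2903443121]
step 2: P' = (I − K·H)·P̄ = [44718372008/2903443121 -23645663038/2903443121 -11381011484/2903443121; -23645663038/2903443121 299005532685/2903443121 434532139828/2903443121; -11381011484/2903443121 434532139828/2903443121 645918606089/2903443121]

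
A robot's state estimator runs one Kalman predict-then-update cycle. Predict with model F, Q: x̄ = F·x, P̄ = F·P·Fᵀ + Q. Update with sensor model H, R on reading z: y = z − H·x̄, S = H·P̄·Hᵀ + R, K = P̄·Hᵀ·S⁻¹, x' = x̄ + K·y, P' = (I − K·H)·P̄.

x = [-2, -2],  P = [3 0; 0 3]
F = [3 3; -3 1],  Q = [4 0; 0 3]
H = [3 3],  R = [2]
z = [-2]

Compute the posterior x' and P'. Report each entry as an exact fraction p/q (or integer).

x̄ = F·x = [-12, 4]
P̄ = F·P·Fᵀ + Q = [58 -18; -18 33]
y = z − H·x̄ = [22]
S = H·P̄·Hᵀ + R = [497]
K = P̄·Hᵀ·S⁻¹ = [120/497; 45/497]
x' = x̄ + K·y = [-3324/497, 2978/497]
P' = (I − K·H)·P̄ = [14426/497 -14346/497; -14346/497 14376/497]

x' = [-3324/497, 2978/497]
P' = [14426/497 -14346/497; -14346/497 14376/497]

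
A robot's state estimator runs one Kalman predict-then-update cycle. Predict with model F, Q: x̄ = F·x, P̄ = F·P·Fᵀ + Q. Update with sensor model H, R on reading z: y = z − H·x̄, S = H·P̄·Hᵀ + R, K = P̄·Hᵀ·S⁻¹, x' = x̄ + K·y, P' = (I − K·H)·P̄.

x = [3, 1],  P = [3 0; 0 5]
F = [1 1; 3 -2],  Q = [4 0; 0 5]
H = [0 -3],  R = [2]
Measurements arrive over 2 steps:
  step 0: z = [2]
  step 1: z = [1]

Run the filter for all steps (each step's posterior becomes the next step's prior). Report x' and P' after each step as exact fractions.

step 0: x' = [1949/470, -149/235], P' = [5631/470 -1/235; -1/235 52/235]
step 1: x' = [-414622/482161, -147521/482161], P' = [2478351/482161 33366/482161; 33366/482161 106938/482161]

step 0: x̄ = F·x = [4, 7]
step 0: P̄ = F·P·Fᵀ + Q = [12 -1; -1 52]
step 0: y = z − H·x̄ = [23]
step 0: S = H·P̄·Hᵀ + R = [470]
step 0: K = P̄·Hᵀ·S⁻¹ = [3/470; -78/235]
step 0: x' = x̄ + K·y = [1949/470, -149/235]
step 0: P' = (I − K·H)·P̄ = [5631/470 -1/235; -1/235 52/235]
step 1: x̄ = F·x = [1651/470, 6443/470]
step 1: P̄ = F·P·Fᵀ + Q = [7611/470 16683/470; 16683/470 53469/470]
step 1: y = z − H·x̄ = [19799/470]
step 1: S = H·P̄·Hᵀ + R = [482161/470]
step 1: K = P̄·Hᵀ·S⁻¹ = [-50049/482161; -160407/482161]
step 1: x' = x̄ + K·y = [-414622/482161, -147521/482161]
step 1: P' = (I − K·H)·P̄ = [2478351/482161 33366/482161; 33366/482161 106938/482161]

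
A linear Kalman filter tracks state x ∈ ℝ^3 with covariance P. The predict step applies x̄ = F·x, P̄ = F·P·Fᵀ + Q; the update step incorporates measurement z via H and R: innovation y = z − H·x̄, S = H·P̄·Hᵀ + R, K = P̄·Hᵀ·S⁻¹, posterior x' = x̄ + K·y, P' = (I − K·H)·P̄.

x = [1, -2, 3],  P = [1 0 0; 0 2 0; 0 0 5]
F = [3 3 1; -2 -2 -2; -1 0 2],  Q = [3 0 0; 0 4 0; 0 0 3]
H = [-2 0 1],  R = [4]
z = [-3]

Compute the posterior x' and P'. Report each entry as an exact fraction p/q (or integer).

x̄ = F·x = [0, -4, 5]
P̄ = F·P·Fᵀ + Q = [35 -28 7; -28 36 -18; 7 -18 24]
y = z − H·x̄ = [-8]
S = H·P̄·Hᵀ + R = [140]
K = P̄·Hᵀ·S⁻¹ = [-9/20; 19/70; 1/14]
x' = x̄ + K·y = [18/5, -216/35, 31/7]
P' = (I − K·H)·P̄ = [133/20 -109/10 23/2; -109/10 899/35 -145/7; 23/2 -145/7 163/7]

x' = [18/5, -216/35, 31/7]
P' = [133/20 -109/10 23/2; -109/10 899/35 -145/7; 23/2 -145/7 163/7]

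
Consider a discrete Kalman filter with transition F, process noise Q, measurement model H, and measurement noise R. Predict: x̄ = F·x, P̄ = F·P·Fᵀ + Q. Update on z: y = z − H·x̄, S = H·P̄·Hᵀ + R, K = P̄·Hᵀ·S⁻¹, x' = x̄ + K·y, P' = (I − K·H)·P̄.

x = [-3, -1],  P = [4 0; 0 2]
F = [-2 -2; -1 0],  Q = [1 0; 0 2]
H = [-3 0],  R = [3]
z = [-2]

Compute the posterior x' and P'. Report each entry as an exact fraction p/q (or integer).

x̄ = F·x = [8, 3]
P̄ = F·P·Fᵀ + Q = [25 8; 8 6]
y = z − H·x̄ = [22]
S = H·P̄·Hᵀ + R = [228]
K = P̄·Hᵀ·S⁻¹ = [-25/76; -2/19]
x' = x̄ + K·y = [29/38, 13/19]
P' = (I − K·H)·P̄ = [25/76 2/19; 2/19 66/19]

x' = [29/38, 13/19]
P' = [25/76 2/19; 2/19 66/19]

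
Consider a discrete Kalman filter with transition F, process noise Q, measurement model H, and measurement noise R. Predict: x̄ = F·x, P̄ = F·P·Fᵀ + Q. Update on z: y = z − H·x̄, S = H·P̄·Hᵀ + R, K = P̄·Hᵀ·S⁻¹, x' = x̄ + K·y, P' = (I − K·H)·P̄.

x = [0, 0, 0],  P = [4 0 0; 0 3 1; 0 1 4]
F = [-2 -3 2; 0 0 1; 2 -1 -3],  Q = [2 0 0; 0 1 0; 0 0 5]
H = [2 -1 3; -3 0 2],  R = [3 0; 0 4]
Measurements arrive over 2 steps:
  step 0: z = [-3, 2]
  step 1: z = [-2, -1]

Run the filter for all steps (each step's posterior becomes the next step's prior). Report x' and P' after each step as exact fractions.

step 0: x̄ = F·x = [0, 0, 0]
step 0: P̄ = F·P·Fᵀ + Q = [49 5 -24; 5 5 -13; -24 -13 66]
step 0: y = z − H·x̄ = [-3, 2]
step 0: S = H·P̄·Hᵀ + R = [568 263; 263 997]
step 0: K = P̄·Hᵀ·S⁻¹ = [24074/165709 -38761/165709; -7705/165709 -4782/165709; 108859/497127 73003/497127]
step 0: x' = x̄ + K·y = [-149744/165709, 13551/165709, -180571/497127]
step 0: P' = (I − K·H)·P̄ = [55792/165709 57860/165709 6166/165709; 57860/165709 370513/165709 77226/165709; 6166/165709 77226/165709 173753/497127]
step 1: x̄ = F·x = [415363/497127, -180571/497127, -132468/165709]
step 1: P̄ = F·P·Fᵀ + Q = [11517461/497127 -384524/497127 911667/165709; -384524/497127 670880/497127 -238647/165709; 911667/165709 -238647/165709 2101409/165709]
step 1: y = z − H·x̄ = [-271113/165709, 514590/165709]
step 1: S = H·P̄·Hᵀ + R = [47874634/165709 -14892033/165709; -14892033/165709 32680851/165709]
step 1: K = P̄·Hᵀ·S⁻¹ = [402592046/2701143035 -1853361431/8103429105; -81397951/2701143035 -134277349/8103429105; 593960047/2701143035 1175923138/8103429105]
step 1: x' = x̄ + K·y = [-960781831/8103429105, -2960863634/8103429105, -1913832139/2701143035]
step 1: P' = (I − K·H)·P̄ = [828433872/2701143035 470321168/2701143035 21229562/8103429105; 470321168/2701143035 3032726747/2701143035 1847890558/8103429105; 21229562/8103429105 1847890558/8103429105 2383690619/8103429105]

step 0: x' = [-149744/165709, 13551/165709, -180571/497127], P' = [55792/165709 57860/165709 6166/165709; 57860/165709 370513/165709 77226/165709; 6166/165709 77226/165709 173753/497127]
step 1: x' = [-960781831/8103429105, -2960863634/8103429105, -1913832139/2701143035], P' = [828433872/2701143035 470321168/2701143035 21229562/8103429105; 470321168/2701143035 3032726747/2701143035 1847890558/8103429105; 21229562/8103429105 1847890558/8103429105 2383690619/8103429105]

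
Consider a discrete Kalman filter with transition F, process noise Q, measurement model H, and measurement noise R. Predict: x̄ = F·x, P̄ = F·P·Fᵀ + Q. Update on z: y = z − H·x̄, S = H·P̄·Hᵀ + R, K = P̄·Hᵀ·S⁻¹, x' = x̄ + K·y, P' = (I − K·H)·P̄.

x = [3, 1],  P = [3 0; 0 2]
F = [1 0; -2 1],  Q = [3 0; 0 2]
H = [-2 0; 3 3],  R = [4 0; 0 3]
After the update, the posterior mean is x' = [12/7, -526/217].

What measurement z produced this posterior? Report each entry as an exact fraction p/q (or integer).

z = [-3, -2]

x̄ = F·x = [3, -5]
P̄ = F·P·Fᵀ + Q = [6 -6; -6 16]
S = H·P̄·Hᵀ + R = [28 0; 0 93]
K = P̄·Hᵀ·S⁻¹ = [-3/7 0; 3/7 10/31]
x' − x̄ = [-9/7, 559/217] = K·y
y = (KᵀK)⁻¹·Kᵀ·(x' − x̄) = [3, 4]
z = y + H·x̄ = [3, 4] + [-6, -6] = [-3, -2]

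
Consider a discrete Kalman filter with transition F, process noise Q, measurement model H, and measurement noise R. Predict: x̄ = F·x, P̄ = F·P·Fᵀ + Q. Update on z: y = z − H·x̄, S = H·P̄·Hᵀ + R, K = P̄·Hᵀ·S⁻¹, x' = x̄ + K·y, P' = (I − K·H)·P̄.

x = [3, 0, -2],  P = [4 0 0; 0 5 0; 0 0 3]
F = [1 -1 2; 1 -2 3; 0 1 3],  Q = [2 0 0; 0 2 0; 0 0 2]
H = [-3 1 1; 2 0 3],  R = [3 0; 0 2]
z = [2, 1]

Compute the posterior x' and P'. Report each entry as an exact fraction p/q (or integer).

x' = [-29527/33772, -65161/33772, 7506/8443]
P' = [64735/33772 197125/33772 -9973/8443; 197125/33772 679095/33772 -31737/8443; -9973/8443 -31737/8443 7974/8443]

x̄ = F·x = [-1, -3, -6]
P̄ = F·P·Fᵀ + Q = [23 32 13; 32 53 17; 13 17 34]
y = z − H·x̄ = [8, 21]
S = H·P̄·Hᵀ + R = [61 -12; -12 556]
K = P̄·Hᵀ·S⁻¹ = [-3081/8443 4897/33772; -3269/8443 6703/33772; 2052/8443 1988/8443]
x' = x̄ + K·y = [-29527/33772, -65161/33772, 7506/8443]
P' = (I − K·H)·P̄ = [64735/33772 197125/33772 -9973/8443; 197125/33772 679095/33772 -31737/8443; -9973/8443 -31737/8443 7974/8443]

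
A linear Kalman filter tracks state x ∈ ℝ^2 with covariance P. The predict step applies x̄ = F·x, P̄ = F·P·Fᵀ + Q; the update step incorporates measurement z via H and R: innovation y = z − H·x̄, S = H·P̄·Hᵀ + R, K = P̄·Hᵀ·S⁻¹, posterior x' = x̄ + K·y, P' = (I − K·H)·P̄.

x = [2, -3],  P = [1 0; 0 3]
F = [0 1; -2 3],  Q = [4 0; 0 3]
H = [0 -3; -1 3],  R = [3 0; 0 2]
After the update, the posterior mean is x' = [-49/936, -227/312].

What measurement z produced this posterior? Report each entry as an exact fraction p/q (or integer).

z = [2, -2]

x̄ = F·x = [-3, -13]
P̄ = F·P·Fᵀ + Q = [7 9; 9 34]
S = H·P̄·Hᵀ + R = [309 -279; -279 261]
K = P̄·Hᵀ·S⁻¹ = [-163/312 -451/936; -25/104 31/312]
x' − x̄ = [2759/936, 3829/312] = K·y
y = (KᵀK)⁻¹·Kᵀ·(x' − x̄) = [-37, 34]
z = y + H·x̄ = [-37, 34] + [39, -36] = [2, -2]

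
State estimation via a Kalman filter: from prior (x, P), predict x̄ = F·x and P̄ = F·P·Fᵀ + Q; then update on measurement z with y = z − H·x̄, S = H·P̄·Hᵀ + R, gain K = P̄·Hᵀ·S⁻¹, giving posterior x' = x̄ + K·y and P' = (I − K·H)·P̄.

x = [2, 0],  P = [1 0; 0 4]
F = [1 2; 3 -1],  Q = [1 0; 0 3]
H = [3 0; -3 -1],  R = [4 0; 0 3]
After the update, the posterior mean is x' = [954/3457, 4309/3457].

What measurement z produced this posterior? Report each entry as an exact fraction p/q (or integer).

z = [2, -1]

x̄ = F·x = [2, 6]
P̄ = F·P·Fᵀ + Q = [18 -5; -5 16]
S = H·P̄·Hᵀ + R = [166 -147; -147 151]
K = P̄·Hᵀ·S⁻¹ = [951/3457 -196/3457; -2412/3457 -2371/3457]
x' − x̄ = [-5960/3457, -16433/3457] = K·y
y = (KᵀK)⁻¹·Kᵀ·(x' − x̄) = [-4, 11]
z = y + H·x̄ = [-4, 11] + [6, -12] = [2, -1]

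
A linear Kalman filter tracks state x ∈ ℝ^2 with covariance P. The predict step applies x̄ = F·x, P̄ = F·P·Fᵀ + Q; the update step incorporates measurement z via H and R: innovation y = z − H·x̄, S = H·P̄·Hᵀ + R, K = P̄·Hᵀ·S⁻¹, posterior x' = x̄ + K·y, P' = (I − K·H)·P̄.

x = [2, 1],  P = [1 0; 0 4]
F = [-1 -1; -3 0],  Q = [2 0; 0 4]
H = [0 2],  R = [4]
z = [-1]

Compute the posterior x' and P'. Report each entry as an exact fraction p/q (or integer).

x̄ = F·x = [-3, -6]
P̄ = F·P·Fᵀ + Q = [7 3; 3 13]
y = z − H·x̄ = [11]
S = H·P̄·Hᵀ + R = [56]
K = P̄·Hᵀ·S⁻¹ = [3/28; 13/28]
x' = x̄ + K·y = [-51/28, -25/28]
P' = (I − K·H)·P̄ = [89/14 3/14; 3/14 13/14]

x' = [-51/28, -25/28]
P' = [89/14 3/14; 3/14 13/14]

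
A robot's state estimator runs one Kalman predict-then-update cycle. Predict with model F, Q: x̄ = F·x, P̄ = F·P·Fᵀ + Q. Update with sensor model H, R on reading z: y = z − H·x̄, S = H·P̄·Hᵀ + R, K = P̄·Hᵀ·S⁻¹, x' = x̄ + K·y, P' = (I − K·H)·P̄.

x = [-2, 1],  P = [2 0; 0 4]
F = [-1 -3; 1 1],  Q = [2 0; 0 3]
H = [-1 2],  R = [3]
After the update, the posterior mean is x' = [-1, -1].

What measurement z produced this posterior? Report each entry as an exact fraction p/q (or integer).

z = [-1]

x̄ = F·x = [-1, -1]
P̄ = F·P·Fᵀ + Q = [40 -14; -14 9]
S = H·P̄·Hᵀ + R = [135]
K = P̄·Hᵀ·S⁻¹ = [-68/135; 32/135]
x' − x̄ = [0, 0] = K·y
y = (KᵀK)⁻¹·Kᵀ·(x' − x̄) = [0]
z = y + H·x̄ = [0] + [-1] = [-1]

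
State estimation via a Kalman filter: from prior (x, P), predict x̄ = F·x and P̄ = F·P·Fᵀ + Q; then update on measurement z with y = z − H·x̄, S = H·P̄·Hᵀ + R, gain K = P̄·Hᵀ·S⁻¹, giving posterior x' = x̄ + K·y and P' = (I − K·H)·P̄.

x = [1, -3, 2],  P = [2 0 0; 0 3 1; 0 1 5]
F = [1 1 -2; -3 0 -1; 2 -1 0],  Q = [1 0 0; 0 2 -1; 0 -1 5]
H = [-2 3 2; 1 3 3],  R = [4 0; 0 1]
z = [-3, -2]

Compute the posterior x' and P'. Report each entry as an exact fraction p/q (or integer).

x̄ = F·x = [-6, -5, 5]
P̄ = F·P·Fᵀ + Q = [22 3 3; 3 25 -12; 3 -12 16]
y = z − H·x̄ = [-10, 4]
S = H·P̄·Hᵀ + R = [177 76; 76 212]
K = P̄·Hᵀ·S⁻¹ = [-2297/7937 2321/7937; 1587/7937 2007/15874; -815/7937 3415/31748]
x' = x̄ + K·y = [-15368/7937, -51541/7937, 51250/7937]
P' = (I − K·H)·P̄ = [15161/7937 29694/7937 -33974/7937; 29694/7937 84863/7937 -188853/15874; -33974/7937 -188853/15874 424143/31748]

x' = [-15368/7937, -51541/7937, 51250/7937]
P' = [15161/7937 29694/7937 -33974/7937; 29694/7937 84863/7937 -188853/15874; -33974/7937 -188853/15874 424143/31748]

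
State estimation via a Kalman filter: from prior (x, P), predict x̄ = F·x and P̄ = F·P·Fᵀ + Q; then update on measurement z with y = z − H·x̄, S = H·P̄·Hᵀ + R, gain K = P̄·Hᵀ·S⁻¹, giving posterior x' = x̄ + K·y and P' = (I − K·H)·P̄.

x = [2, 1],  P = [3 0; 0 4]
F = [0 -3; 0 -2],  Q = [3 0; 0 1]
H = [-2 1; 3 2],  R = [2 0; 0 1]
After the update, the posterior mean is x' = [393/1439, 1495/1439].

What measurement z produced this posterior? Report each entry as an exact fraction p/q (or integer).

x̄ = F·x = [-3, -2]
P̄ = F·P·Fᵀ + Q = [39 24; 24 17]
S = H·P̄·Hᵀ + R = [79 -224; -224 708]
K = P̄·Hᵀ·S⁻¹ = [-318/1439 939/5756; 449/1439 715/2878]
x' − x̄ = [4710/1439, 4373/1439] = K·y
y = (KᵀK)⁻¹·Kᵀ·(x' − x̄) = [-3, 16]
z = y + H·x̄ = [-3, 16] + [4, -13] = [1, 3]

z = [1, 3]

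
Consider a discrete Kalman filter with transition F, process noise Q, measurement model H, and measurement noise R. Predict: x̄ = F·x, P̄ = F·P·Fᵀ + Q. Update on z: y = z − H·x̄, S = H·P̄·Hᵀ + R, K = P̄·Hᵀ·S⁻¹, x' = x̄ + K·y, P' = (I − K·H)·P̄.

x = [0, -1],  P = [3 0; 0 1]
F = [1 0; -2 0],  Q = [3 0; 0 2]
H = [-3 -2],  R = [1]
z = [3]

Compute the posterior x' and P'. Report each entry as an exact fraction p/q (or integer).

x' = [-6/13, -10/13]
P' = [66/13 -98/13; -98/13 446/39]

x̄ = F·x = [0, 0]
P̄ = F·P·Fᵀ + Q = [6 -6; -6 14]
y = z − H·x̄ = [3]
S = H·P̄·Hᵀ + R = [39]
K = P̄·Hᵀ·S⁻¹ = [-2/13; -10/39]
x' = x̄ + K·y = [-6/13, -10/13]
P' = (I − K·H)·P̄ = [66/13 -98/13; -98/13 446/39]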